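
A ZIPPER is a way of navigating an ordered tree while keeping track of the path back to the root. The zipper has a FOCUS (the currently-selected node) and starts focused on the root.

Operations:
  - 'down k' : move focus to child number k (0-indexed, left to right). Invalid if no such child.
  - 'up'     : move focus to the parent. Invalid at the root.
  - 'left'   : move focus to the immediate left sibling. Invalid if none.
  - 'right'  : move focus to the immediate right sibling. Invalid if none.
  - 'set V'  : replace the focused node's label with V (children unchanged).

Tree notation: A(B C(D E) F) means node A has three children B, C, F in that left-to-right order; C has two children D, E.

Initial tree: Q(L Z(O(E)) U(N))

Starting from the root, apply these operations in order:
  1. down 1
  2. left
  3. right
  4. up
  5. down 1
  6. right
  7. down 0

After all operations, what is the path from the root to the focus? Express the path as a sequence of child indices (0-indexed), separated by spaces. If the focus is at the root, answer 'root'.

Answer: 2 0

Derivation:
Step 1 (down 1): focus=Z path=1 depth=1 children=['O'] left=['L'] right=['U'] parent=Q
Step 2 (left): focus=L path=0 depth=1 children=[] left=[] right=['Z', 'U'] parent=Q
Step 3 (right): focus=Z path=1 depth=1 children=['O'] left=['L'] right=['U'] parent=Q
Step 4 (up): focus=Q path=root depth=0 children=['L', 'Z', 'U'] (at root)
Step 5 (down 1): focus=Z path=1 depth=1 children=['O'] left=['L'] right=['U'] parent=Q
Step 6 (right): focus=U path=2 depth=1 children=['N'] left=['L', 'Z'] right=[] parent=Q
Step 7 (down 0): focus=N path=2/0 depth=2 children=[] left=[] right=[] parent=U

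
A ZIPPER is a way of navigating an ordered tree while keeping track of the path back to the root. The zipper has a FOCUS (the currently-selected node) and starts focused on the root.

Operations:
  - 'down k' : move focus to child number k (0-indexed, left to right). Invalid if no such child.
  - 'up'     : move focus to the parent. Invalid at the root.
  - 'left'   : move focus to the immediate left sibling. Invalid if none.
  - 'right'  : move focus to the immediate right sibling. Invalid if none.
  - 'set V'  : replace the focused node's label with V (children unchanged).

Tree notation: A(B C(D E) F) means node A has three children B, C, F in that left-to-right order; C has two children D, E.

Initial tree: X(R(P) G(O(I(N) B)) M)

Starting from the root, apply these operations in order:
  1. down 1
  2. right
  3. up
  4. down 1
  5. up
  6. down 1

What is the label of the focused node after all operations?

Step 1 (down 1): focus=G path=1 depth=1 children=['O'] left=['R'] right=['M'] parent=X
Step 2 (right): focus=M path=2 depth=1 children=[] left=['R', 'G'] right=[] parent=X
Step 3 (up): focus=X path=root depth=0 children=['R', 'G', 'M'] (at root)
Step 4 (down 1): focus=G path=1 depth=1 children=['O'] left=['R'] right=['M'] parent=X
Step 5 (up): focus=X path=root depth=0 children=['R', 'G', 'M'] (at root)
Step 6 (down 1): focus=G path=1 depth=1 children=['O'] left=['R'] right=['M'] parent=X

Answer: G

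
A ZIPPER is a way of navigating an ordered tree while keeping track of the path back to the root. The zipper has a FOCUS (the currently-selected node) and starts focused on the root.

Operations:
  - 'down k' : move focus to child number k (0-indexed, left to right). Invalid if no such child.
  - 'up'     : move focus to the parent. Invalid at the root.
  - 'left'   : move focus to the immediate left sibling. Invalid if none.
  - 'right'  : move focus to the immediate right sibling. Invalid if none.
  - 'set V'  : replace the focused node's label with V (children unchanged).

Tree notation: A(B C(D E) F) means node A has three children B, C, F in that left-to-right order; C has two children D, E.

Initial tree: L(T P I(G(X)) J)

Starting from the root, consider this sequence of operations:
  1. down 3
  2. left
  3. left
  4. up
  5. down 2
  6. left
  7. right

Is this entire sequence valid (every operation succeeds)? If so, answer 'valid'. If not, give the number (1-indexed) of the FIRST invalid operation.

Answer: valid

Derivation:
Step 1 (down 3): focus=J path=3 depth=1 children=[] left=['T', 'P', 'I'] right=[] parent=L
Step 2 (left): focus=I path=2 depth=1 children=['G'] left=['T', 'P'] right=['J'] parent=L
Step 3 (left): focus=P path=1 depth=1 children=[] left=['T'] right=['I', 'J'] parent=L
Step 4 (up): focus=L path=root depth=0 children=['T', 'P', 'I', 'J'] (at root)
Step 5 (down 2): focus=I path=2 depth=1 children=['G'] left=['T', 'P'] right=['J'] parent=L
Step 6 (left): focus=P path=1 depth=1 children=[] left=['T'] right=['I', 'J'] parent=L
Step 7 (right): focus=I path=2 depth=1 children=['G'] left=['T', 'P'] right=['J'] parent=L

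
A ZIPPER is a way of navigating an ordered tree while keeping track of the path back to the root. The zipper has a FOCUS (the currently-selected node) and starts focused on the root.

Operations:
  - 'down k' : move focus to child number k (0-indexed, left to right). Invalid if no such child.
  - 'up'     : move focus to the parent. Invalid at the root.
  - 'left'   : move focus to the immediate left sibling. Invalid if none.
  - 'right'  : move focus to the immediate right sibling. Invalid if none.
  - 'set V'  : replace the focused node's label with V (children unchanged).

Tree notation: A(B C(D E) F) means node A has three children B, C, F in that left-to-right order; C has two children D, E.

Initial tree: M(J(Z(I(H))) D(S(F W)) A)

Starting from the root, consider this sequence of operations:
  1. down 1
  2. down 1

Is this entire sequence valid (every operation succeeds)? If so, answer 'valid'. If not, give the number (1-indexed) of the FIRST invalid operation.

Answer: 2

Derivation:
Step 1 (down 1): focus=D path=1 depth=1 children=['S'] left=['J'] right=['A'] parent=M
Step 2 (down 1): INVALID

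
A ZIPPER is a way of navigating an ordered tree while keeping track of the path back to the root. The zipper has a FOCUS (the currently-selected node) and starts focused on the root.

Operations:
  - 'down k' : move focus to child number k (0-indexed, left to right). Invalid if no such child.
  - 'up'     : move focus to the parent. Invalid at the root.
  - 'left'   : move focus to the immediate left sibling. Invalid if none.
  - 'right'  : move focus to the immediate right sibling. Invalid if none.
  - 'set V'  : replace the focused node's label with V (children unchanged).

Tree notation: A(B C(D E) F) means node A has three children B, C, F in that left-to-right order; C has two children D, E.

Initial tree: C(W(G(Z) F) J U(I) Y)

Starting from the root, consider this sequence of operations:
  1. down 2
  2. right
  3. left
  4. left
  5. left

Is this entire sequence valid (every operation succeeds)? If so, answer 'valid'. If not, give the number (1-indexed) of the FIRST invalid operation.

Step 1 (down 2): focus=U path=2 depth=1 children=['I'] left=['W', 'J'] right=['Y'] parent=C
Step 2 (right): focus=Y path=3 depth=1 children=[] left=['W', 'J', 'U'] right=[] parent=C
Step 3 (left): focus=U path=2 depth=1 children=['I'] left=['W', 'J'] right=['Y'] parent=C
Step 4 (left): focus=J path=1 depth=1 children=[] left=['W'] right=['U', 'Y'] parent=C
Step 5 (left): focus=W path=0 depth=1 children=['G', 'F'] left=[] right=['J', 'U', 'Y'] parent=C

Answer: valid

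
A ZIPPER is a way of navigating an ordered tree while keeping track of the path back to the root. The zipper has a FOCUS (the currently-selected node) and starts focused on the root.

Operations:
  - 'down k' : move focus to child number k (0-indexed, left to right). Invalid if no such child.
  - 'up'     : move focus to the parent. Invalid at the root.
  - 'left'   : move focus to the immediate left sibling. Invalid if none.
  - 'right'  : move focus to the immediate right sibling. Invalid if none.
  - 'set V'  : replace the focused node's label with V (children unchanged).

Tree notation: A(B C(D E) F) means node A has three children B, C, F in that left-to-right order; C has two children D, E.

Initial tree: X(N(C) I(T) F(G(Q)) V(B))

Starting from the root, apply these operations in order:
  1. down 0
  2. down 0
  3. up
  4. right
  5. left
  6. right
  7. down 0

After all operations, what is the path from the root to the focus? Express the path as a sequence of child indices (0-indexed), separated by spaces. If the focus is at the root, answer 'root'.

Answer: 1 0

Derivation:
Step 1 (down 0): focus=N path=0 depth=1 children=['C'] left=[] right=['I', 'F', 'V'] parent=X
Step 2 (down 0): focus=C path=0/0 depth=2 children=[] left=[] right=[] parent=N
Step 3 (up): focus=N path=0 depth=1 children=['C'] left=[] right=['I', 'F', 'V'] parent=X
Step 4 (right): focus=I path=1 depth=1 children=['T'] left=['N'] right=['F', 'V'] parent=X
Step 5 (left): focus=N path=0 depth=1 children=['C'] left=[] right=['I', 'F', 'V'] parent=X
Step 6 (right): focus=I path=1 depth=1 children=['T'] left=['N'] right=['F', 'V'] parent=X
Step 7 (down 0): focus=T path=1/0 depth=2 children=[] left=[] right=[] parent=I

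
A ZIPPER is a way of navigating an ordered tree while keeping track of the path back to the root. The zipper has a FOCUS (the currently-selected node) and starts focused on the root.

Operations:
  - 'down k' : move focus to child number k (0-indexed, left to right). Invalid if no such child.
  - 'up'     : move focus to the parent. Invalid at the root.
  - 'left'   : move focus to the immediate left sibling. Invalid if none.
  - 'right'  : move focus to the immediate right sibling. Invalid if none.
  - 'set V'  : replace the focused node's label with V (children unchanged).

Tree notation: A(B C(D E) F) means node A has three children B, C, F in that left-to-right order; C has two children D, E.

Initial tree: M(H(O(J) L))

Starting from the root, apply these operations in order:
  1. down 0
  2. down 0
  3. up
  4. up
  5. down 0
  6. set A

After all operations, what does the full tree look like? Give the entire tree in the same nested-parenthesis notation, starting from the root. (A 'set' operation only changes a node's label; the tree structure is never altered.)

Answer: M(A(O(J) L))

Derivation:
Step 1 (down 0): focus=H path=0 depth=1 children=['O', 'L'] left=[] right=[] parent=M
Step 2 (down 0): focus=O path=0/0 depth=2 children=['J'] left=[] right=['L'] parent=H
Step 3 (up): focus=H path=0 depth=1 children=['O', 'L'] left=[] right=[] parent=M
Step 4 (up): focus=M path=root depth=0 children=['H'] (at root)
Step 5 (down 0): focus=H path=0 depth=1 children=['O', 'L'] left=[] right=[] parent=M
Step 6 (set A): focus=A path=0 depth=1 children=['O', 'L'] left=[] right=[] parent=M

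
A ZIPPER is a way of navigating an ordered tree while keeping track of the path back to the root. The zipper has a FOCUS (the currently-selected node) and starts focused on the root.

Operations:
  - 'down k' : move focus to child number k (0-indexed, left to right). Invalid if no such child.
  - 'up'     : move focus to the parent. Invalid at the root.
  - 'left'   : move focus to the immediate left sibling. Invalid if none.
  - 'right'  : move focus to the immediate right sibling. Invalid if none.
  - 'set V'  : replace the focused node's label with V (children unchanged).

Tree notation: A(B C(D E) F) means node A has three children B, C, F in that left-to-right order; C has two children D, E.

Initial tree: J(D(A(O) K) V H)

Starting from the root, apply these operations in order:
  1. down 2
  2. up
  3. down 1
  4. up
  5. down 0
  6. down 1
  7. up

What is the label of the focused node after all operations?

Step 1 (down 2): focus=H path=2 depth=1 children=[] left=['D', 'V'] right=[] parent=J
Step 2 (up): focus=J path=root depth=0 children=['D', 'V', 'H'] (at root)
Step 3 (down 1): focus=V path=1 depth=1 children=[] left=['D'] right=['H'] parent=J
Step 4 (up): focus=J path=root depth=0 children=['D', 'V', 'H'] (at root)
Step 5 (down 0): focus=D path=0 depth=1 children=['A', 'K'] left=[] right=['V', 'H'] parent=J
Step 6 (down 1): focus=K path=0/1 depth=2 children=[] left=['A'] right=[] parent=D
Step 7 (up): focus=D path=0 depth=1 children=['A', 'K'] left=[] right=['V', 'H'] parent=J

Answer: D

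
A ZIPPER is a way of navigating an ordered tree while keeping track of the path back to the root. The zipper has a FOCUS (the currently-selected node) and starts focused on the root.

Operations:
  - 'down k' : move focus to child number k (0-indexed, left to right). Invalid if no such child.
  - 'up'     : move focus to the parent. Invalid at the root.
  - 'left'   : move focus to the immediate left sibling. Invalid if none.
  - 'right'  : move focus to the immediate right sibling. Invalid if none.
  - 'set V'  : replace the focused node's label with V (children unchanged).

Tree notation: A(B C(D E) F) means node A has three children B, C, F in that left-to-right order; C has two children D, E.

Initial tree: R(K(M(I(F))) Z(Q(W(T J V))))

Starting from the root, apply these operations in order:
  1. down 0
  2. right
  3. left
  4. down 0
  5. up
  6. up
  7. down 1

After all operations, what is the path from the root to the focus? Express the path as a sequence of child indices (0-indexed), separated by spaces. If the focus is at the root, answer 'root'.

Answer: 1

Derivation:
Step 1 (down 0): focus=K path=0 depth=1 children=['M'] left=[] right=['Z'] parent=R
Step 2 (right): focus=Z path=1 depth=1 children=['Q'] left=['K'] right=[] parent=R
Step 3 (left): focus=K path=0 depth=1 children=['M'] left=[] right=['Z'] parent=R
Step 4 (down 0): focus=M path=0/0 depth=2 children=['I'] left=[] right=[] parent=K
Step 5 (up): focus=K path=0 depth=1 children=['M'] left=[] right=['Z'] parent=R
Step 6 (up): focus=R path=root depth=0 children=['K', 'Z'] (at root)
Step 7 (down 1): focus=Z path=1 depth=1 children=['Q'] left=['K'] right=[] parent=R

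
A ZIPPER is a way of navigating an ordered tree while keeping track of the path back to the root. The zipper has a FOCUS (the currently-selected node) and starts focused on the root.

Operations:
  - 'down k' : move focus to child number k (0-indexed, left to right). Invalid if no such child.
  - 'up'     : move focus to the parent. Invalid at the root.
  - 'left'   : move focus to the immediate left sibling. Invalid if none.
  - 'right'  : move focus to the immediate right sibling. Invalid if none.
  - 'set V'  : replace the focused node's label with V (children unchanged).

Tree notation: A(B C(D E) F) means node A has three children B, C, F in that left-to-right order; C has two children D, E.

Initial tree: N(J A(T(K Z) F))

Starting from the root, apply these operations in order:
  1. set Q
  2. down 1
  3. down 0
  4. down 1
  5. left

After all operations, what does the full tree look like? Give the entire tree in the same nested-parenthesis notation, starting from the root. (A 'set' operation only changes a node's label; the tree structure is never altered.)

Step 1 (set Q): focus=Q path=root depth=0 children=['J', 'A'] (at root)
Step 2 (down 1): focus=A path=1 depth=1 children=['T', 'F'] left=['J'] right=[] parent=Q
Step 3 (down 0): focus=T path=1/0 depth=2 children=['K', 'Z'] left=[] right=['F'] parent=A
Step 4 (down 1): focus=Z path=1/0/1 depth=3 children=[] left=['K'] right=[] parent=T
Step 5 (left): focus=K path=1/0/0 depth=3 children=[] left=[] right=['Z'] parent=T

Answer: Q(J A(T(K Z) F))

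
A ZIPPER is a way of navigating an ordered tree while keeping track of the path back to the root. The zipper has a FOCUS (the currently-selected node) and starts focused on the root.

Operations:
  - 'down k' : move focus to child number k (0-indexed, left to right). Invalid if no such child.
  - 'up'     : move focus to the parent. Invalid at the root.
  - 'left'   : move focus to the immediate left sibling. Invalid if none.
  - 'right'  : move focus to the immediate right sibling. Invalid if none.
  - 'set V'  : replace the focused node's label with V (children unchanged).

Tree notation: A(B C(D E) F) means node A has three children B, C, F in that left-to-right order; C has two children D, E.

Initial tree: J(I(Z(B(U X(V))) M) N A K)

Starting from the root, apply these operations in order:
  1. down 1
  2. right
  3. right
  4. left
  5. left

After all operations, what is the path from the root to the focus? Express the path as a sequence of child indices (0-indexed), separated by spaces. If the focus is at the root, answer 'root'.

Answer: 1

Derivation:
Step 1 (down 1): focus=N path=1 depth=1 children=[] left=['I'] right=['A', 'K'] parent=J
Step 2 (right): focus=A path=2 depth=1 children=[] left=['I', 'N'] right=['K'] parent=J
Step 3 (right): focus=K path=3 depth=1 children=[] left=['I', 'N', 'A'] right=[] parent=J
Step 4 (left): focus=A path=2 depth=1 children=[] left=['I', 'N'] right=['K'] parent=J
Step 5 (left): focus=N path=1 depth=1 children=[] left=['I'] right=['A', 'K'] parent=J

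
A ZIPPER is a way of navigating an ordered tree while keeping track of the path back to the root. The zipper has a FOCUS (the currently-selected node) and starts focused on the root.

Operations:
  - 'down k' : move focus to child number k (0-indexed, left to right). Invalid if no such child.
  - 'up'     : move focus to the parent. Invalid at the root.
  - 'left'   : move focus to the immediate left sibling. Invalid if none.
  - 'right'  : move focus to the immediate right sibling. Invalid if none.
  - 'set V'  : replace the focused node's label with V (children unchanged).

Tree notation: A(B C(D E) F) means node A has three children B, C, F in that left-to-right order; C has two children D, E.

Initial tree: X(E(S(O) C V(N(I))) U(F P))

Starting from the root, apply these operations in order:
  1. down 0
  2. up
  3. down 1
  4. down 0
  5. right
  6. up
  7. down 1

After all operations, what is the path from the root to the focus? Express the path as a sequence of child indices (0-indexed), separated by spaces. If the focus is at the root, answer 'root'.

Step 1 (down 0): focus=E path=0 depth=1 children=['S', 'C', 'V'] left=[] right=['U'] parent=X
Step 2 (up): focus=X path=root depth=0 children=['E', 'U'] (at root)
Step 3 (down 1): focus=U path=1 depth=1 children=['F', 'P'] left=['E'] right=[] parent=X
Step 4 (down 0): focus=F path=1/0 depth=2 children=[] left=[] right=['P'] parent=U
Step 5 (right): focus=P path=1/1 depth=2 children=[] left=['F'] right=[] parent=U
Step 6 (up): focus=U path=1 depth=1 children=['F', 'P'] left=['E'] right=[] parent=X
Step 7 (down 1): focus=P path=1/1 depth=2 children=[] left=['F'] right=[] parent=U

Answer: 1 1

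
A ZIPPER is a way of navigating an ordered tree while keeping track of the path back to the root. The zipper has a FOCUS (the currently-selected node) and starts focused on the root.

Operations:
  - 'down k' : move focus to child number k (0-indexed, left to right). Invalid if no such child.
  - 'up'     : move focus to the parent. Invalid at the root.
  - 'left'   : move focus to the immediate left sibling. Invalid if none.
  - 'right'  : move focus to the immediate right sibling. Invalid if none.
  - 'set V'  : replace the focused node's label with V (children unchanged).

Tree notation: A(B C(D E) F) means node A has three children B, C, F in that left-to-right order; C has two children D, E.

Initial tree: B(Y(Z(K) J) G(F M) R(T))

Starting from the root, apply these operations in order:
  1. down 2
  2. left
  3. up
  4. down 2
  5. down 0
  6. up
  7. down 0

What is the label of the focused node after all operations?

Step 1 (down 2): focus=R path=2 depth=1 children=['T'] left=['Y', 'G'] right=[] parent=B
Step 2 (left): focus=G path=1 depth=1 children=['F', 'M'] left=['Y'] right=['R'] parent=B
Step 3 (up): focus=B path=root depth=0 children=['Y', 'G', 'R'] (at root)
Step 4 (down 2): focus=R path=2 depth=1 children=['T'] left=['Y', 'G'] right=[] parent=B
Step 5 (down 0): focus=T path=2/0 depth=2 children=[] left=[] right=[] parent=R
Step 6 (up): focus=R path=2 depth=1 children=['T'] left=['Y', 'G'] right=[] parent=B
Step 7 (down 0): focus=T path=2/0 depth=2 children=[] left=[] right=[] parent=R

Answer: T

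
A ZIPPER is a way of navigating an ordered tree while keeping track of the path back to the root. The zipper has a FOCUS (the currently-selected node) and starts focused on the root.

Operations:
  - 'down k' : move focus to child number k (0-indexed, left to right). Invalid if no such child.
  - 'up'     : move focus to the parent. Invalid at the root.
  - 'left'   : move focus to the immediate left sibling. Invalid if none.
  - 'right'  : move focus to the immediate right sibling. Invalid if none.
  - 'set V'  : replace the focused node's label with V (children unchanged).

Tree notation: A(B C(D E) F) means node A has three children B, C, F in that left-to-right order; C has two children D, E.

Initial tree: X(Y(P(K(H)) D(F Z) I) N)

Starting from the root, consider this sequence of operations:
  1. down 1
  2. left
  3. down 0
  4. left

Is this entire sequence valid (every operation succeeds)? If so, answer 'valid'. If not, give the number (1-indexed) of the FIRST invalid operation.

Step 1 (down 1): focus=N path=1 depth=1 children=[] left=['Y'] right=[] parent=X
Step 2 (left): focus=Y path=0 depth=1 children=['P', 'D', 'I'] left=[] right=['N'] parent=X
Step 3 (down 0): focus=P path=0/0 depth=2 children=['K'] left=[] right=['D', 'I'] parent=Y
Step 4 (left): INVALID

Answer: 4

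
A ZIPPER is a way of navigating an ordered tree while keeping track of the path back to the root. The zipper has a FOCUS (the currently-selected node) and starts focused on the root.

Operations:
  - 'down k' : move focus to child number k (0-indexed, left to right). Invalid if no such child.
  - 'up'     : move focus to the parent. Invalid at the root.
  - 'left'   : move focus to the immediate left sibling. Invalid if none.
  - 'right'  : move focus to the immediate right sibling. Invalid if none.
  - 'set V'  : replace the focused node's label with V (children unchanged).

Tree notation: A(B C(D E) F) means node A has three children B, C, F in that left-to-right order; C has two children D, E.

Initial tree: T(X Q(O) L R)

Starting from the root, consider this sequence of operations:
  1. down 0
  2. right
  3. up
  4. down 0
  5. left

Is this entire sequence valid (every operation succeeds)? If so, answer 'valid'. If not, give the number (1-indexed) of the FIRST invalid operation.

Answer: 5

Derivation:
Step 1 (down 0): focus=X path=0 depth=1 children=[] left=[] right=['Q', 'L', 'R'] parent=T
Step 2 (right): focus=Q path=1 depth=1 children=['O'] left=['X'] right=['L', 'R'] parent=T
Step 3 (up): focus=T path=root depth=0 children=['X', 'Q', 'L', 'R'] (at root)
Step 4 (down 0): focus=X path=0 depth=1 children=[] left=[] right=['Q', 'L', 'R'] parent=T
Step 5 (left): INVALID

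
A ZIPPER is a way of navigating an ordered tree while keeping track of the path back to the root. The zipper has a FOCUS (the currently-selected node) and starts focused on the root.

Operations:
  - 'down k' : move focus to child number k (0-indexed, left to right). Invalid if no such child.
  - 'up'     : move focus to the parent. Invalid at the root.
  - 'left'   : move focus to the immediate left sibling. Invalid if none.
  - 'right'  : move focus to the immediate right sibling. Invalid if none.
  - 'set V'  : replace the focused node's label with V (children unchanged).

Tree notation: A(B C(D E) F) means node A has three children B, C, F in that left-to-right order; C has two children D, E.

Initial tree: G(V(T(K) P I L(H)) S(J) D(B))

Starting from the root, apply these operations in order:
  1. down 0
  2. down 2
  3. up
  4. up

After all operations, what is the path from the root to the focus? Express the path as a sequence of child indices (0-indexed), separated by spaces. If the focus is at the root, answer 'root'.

Answer: root

Derivation:
Step 1 (down 0): focus=V path=0 depth=1 children=['T', 'P', 'I', 'L'] left=[] right=['S', 'D'] parent=G
Step 2 (down 2): focus=I path=0/2 depth=2 children=[] left=['T', 'P'] right=['L'] parent=V
Step 3 (up): focus=V path=0 depth=1 children=['T', 'P', 'I', 'L'] left=[] right=['S', 'D'] parent=G
Step 4 (up): focus=G path=root depth=0 children=['V', 'S', 'D'] (at root)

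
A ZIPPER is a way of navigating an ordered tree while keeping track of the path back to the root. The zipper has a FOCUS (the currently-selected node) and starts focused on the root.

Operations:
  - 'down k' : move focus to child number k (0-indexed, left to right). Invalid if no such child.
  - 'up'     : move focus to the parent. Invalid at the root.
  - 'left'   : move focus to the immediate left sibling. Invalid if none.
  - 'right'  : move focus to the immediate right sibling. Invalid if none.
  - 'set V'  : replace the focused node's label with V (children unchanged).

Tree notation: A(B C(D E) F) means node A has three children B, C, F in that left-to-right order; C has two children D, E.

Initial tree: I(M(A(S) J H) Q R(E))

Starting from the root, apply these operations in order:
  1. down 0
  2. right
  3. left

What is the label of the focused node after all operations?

Answer: M

Derivation:
Step 1 (down 0): focus=M path=0 depth=1 children=['A', 'J', 'H'] left=[] right=['Q', 'R'] parent=I
Step 2 (right): focus=Q path=1 depth=1 children=[] left=['M'] right=['R'] parent=I
Step 3 (left): focus=M path=0 depth=1 children=['A', 'J', 'H'] left=[] right=['Q', 'R'] parent=I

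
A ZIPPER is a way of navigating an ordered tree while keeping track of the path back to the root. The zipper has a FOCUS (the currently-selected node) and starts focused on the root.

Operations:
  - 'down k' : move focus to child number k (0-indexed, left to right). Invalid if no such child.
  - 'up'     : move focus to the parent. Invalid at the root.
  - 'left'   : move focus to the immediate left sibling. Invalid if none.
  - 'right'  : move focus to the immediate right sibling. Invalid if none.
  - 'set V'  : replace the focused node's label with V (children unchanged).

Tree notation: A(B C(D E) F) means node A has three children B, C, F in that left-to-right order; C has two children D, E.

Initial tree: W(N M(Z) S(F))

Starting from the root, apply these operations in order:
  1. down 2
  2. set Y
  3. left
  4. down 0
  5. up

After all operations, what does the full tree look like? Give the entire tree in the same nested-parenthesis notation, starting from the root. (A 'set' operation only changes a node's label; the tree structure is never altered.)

Answer: W(N M(Z) Y(F))

Derivation:
Step 1 (down 2): focus=S path=2 depth=1 children=['F'] left=['N', 'M'] right=[] parent=W
Step 2 (set Y): focus=Y path=2 depth=1 children=['F'] left=['N', 'M'] right=[] parent=W
Step 3 (left): focus=M path=1 depth=1 children=['Z'] left=['N'] right=['Y'] parent=W
Step 4 (down 0): focus=Z path=1/0 depth=2 children=[] left=[] right=[] parent=M
Step 5 (up): focus=M path=1 depth=1 children=['Z'] left=['N'] right=['Y'] parent=W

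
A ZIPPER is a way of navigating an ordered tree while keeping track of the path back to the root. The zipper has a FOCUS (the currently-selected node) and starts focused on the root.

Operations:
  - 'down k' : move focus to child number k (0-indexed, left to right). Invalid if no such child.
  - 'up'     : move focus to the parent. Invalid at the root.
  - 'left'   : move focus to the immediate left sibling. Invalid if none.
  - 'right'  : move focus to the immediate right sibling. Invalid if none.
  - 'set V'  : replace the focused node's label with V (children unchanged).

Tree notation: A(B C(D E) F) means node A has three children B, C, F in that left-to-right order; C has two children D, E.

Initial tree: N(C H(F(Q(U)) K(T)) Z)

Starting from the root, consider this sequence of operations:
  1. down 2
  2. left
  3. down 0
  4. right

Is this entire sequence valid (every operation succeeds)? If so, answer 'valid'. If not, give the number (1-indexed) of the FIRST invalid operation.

Step 1 (down 2): focus=Z path=2 depth=1 children=[] left=['C', 'H'] right=[] parent=N
Step 2 (left): focus=H path=1 depth=1 children=['F', 'K'] left=['C'] right=['Z'] parent=N
Step 3 (down 0): focus=F path=1/0 depth=2 children=['Q'] left=[] right=['K'] parent=H
Step 4 (right): focus=K path=1/1 depth=2 children=['T'] left=['F'] right=[] parent=H

Answer: valid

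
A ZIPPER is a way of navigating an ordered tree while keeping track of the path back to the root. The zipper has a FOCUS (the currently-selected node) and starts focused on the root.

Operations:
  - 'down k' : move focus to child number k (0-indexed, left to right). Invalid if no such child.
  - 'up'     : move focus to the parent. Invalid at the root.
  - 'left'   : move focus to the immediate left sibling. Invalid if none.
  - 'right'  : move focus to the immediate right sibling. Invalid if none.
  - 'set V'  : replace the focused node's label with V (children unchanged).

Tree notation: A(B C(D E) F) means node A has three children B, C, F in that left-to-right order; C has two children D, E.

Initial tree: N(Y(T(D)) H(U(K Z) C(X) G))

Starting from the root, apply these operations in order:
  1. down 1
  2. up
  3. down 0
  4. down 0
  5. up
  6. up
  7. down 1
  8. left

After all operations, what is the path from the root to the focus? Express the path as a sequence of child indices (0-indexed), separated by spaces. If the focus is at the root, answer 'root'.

Answer: 0

Derivation:
Step 1 (down 1): focus=H path=1 depth=1 children=['U', 'C', 'G'] left=['Y'] right=[] parent=N
Step 2 (up): focus=N path=root depth=0 children=['Y', 'H'] (at root)
Step 3 (down 0): focus=Y path=0 depth=1 children=['T'] left=[] right=['H'] parent=N
Step 4 (down 0): focus=T path=0/0 depth=2 children=['D'] left=[] right=[] parent=Y
Step 5 (up): focus=Y path=0 depth=1 children=['T'] left=[] right=['H'] parent=N
Step 6 (up): focus=N path=root depth=0 children=['Y', 'H'] (at root)
Step 7 (down 1): focus=H path=1 depth=1 children=['U', 'C', 'G'] left=['Y'] right=[] parent=N
Step 8 (left): focus=Y path=0 depth=1 children=['T'] left=[] right=['H'] parent=N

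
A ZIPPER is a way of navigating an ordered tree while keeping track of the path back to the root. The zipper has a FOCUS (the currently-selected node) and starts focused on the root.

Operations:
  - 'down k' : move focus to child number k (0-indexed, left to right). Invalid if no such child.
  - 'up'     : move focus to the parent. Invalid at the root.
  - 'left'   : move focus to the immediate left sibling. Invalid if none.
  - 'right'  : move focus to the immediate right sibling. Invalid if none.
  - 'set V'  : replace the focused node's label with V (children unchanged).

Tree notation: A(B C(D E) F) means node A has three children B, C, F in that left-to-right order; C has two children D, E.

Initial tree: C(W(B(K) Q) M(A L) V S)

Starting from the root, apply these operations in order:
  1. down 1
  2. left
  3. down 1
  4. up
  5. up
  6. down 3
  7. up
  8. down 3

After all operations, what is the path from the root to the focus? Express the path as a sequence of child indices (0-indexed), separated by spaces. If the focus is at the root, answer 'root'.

Step 1 (down 1): focus=M path=1 depth=1 children=['A', 'L'] left=['W'] right=['V', 'S'] parent=C
Step 2 (left): focus=W path=0 depth=1 children=['B', 'Q'] left=[] right=['M', 'V', 'S'] parent=C
Step 3 (down 1): focus=Q path=0/1 depth=2 children=[] left=['B'] right=[] parent=W
Step 4 (up): focus=W path=0 depth=1 children=['B', 'Q'] left=[] right=['M', 'V', 'S'] parent=C
Step 5 (up): focus=C path=root depth=0 children=['W', 'M', 'V', 'S'] (at root)
Step 6 (down 3): focus=S path=3 depth=1 children=[] left=['W', 'M', 'V'] right=[] parent=C
Step 7 (up): focus=C path=root depth=0 children=['W', 'M', 'V', 'S'] (at root)
Step 8 (down 3): focus=S path=3 depth=1 children=[] left=['W', 'M', 'V'] right=[] parent=C

Answer: 3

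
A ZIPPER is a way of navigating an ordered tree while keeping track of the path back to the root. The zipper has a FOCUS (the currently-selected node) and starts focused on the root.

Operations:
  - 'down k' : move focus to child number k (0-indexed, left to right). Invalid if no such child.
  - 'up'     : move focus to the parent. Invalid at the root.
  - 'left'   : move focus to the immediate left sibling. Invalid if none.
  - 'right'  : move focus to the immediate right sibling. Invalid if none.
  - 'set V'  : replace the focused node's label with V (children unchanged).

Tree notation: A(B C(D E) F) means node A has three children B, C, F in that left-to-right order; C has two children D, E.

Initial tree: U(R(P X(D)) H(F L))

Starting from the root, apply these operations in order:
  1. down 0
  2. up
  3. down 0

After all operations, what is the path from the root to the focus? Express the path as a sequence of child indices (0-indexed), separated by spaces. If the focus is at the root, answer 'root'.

Answer: 0

Derivation:
Step 1 (down 0): focus=R path=0 depth=1 children=['P', 'X'] left=[] right=['H'] parent=U
Step 2 (up): focus=U path=root depth=0 children=['R', 'H'] (at root)
Step 3 (down 0): focus=R path=0 depth=1 children=['P', 'X'] left=[] right=['H'] parent=U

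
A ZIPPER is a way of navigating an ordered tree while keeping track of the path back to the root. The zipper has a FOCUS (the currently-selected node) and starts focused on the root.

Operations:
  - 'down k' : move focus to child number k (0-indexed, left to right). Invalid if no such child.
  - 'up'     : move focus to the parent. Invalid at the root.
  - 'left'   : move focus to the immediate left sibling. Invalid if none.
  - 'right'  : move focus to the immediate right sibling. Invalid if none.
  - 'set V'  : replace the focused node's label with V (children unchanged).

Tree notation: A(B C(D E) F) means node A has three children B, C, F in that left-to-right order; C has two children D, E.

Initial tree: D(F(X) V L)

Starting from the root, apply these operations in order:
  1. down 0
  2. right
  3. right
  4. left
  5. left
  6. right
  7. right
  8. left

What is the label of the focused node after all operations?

Answer: V

Derivation:
Step 1 (down 0): focus=F path=0 depth=1 children=['X'] left=[] right=['V', 'L'] parent=D
Step 2 (right): focus=V path=1 depth=1 children=[] left=['F'] right=['L'] parent=D
Step 3 (right): focus=L path=2 depth=1 children=[] left=['F', 'V'] right=[] parent=D
Step 4 (left): focus=V path=1 depth=1 children=[] left=['F'] right=['L'] parent=D
Step 5 (left): focus=F path=0 depth=1 children=['X'] left=[] right=['V', 'L'] parent=D
Step 6 (right): focus=V path=1 depth=1 children=[] left=['F'] right=['L'] parent=D
Step 7 (right): focus=L path=2 depth=1 children=[] left=['F', 'V'] right=[] parent=D
Step 8 (left): focus=V path=1 depth=1 children=[] left=['F'] right=['L'] parent=D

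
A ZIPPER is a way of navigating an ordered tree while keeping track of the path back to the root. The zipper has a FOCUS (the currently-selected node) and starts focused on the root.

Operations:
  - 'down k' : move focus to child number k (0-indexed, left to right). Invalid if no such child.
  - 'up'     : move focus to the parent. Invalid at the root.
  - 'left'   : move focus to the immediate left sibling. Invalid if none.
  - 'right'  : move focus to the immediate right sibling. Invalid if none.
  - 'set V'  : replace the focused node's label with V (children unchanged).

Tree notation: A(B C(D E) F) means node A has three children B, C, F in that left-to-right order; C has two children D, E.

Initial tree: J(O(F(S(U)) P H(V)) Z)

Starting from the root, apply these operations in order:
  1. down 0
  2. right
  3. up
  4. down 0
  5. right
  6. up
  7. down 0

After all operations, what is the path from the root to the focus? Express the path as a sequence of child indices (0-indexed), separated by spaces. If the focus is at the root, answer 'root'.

Answer: 0

Derivation:
Step 1 (down 0): focus=O path=0 depth=1 children=['F', 'P', 'H'] left=[] right=['Z'] parent=J
Step 2 (right): focus=Z path=1 depth=1 children=[] left=['O'] right=[] parent=J
Step 3 (up): focus=J path=root depth=0 children=['O', 'Z'] (at root)
Step 4 (down 0): focus=O path=0 depth=1 children=['F', 'P', 'H'] left=[] right=['Z'] parent=J
Step 5 (right): focus=Z path=1 depth=1 children=[] left=['O'] right=[] parent=J
Step 6 (up): focus=J path=root depth=0 children=['O', 'Z'] (at root)
Step 7 (down 0): focus=O path=0 depth=1 children=['F', 'P', 'H'] left=[] right=['Z'] parent=J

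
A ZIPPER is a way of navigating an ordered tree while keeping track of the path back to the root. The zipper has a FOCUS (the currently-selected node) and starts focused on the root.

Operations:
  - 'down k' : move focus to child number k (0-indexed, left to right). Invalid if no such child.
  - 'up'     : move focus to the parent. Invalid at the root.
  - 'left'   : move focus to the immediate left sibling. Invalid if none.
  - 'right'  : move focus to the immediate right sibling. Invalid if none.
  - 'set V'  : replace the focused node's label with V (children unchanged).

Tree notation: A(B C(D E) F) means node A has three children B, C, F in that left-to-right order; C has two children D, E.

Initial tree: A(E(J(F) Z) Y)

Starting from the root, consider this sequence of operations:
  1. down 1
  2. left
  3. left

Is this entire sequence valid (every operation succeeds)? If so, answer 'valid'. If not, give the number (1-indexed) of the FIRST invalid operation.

Step 1 (down 1): focus=Y path=1 depth=1 children=[] left=['E'] right=[] parent=A
Step 2 (left): focus=E path=0 depth=1 children=['J', 'Z'] left=[] right=['Y'] parent=A
Step 3 (left): INVALID

Answer: 3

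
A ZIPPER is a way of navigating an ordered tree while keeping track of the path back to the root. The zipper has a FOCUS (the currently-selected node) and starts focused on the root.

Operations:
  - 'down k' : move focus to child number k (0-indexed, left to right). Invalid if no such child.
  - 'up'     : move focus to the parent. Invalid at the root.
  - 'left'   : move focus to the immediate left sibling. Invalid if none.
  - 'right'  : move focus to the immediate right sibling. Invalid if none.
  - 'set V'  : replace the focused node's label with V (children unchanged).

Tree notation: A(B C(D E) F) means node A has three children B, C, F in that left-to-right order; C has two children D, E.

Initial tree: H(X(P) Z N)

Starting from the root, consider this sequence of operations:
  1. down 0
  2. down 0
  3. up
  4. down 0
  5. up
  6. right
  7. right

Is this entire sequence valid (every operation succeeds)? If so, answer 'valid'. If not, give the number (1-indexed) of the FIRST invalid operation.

Step 1 (down 0): focus=X path=0 depth=1 children=['P'] left=[] right=['Z', 'N'] parent=H
Step 2 (down 0): focus=P path=0/0 depth=2 children=[] left=[] right=[] parent=X
Step 3 (up): focus=X path=0 depth=1 children=['P'] left=[] right=['Z', 'N'] parent=H
Step 4 (down 0): focus=P path=0/0 depth=2 children=[] left=[] right=[] parent=X
Step 5 (up): focus=X path=0 depth=1 children=['P'] left=[] right=['Z', 'N'] parent=H
Step 6 (right): focus=Z path=1 depth=1 children=[] left=['X'] right=['N'] parent=H
Step 7 (right): focus=N path=2 depth=1 children=[] left=['X', 'Z'] right=[] parent=H

Answer: valid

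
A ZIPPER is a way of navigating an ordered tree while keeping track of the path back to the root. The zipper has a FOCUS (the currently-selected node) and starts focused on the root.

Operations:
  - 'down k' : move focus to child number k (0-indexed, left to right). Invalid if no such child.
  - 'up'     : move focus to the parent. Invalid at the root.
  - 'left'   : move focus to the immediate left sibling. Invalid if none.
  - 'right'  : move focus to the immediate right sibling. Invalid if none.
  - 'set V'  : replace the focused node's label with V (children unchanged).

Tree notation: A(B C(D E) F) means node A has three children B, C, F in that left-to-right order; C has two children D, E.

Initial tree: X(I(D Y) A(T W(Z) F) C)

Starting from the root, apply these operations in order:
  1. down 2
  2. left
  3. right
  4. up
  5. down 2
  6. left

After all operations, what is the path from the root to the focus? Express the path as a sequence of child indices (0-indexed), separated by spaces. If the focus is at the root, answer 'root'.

Answer: 1

Derivation:
Step 1 (down 2): focus=C path=2 depth=1 children=[] left=['I', 'A'] right=[] parent=X
Step 2 (left): focus=A path=1 depth=1 children=['T', 'W', 'F'] left=['I'] right=['C'] parent=X
Step 3 (right): focus=C path=2 depth=1 children=[] left=['I', 'A'] right=[] parent=X
Step 4 (up): focus=X path=root depth=0 children=['I', 'A', 'C'] (at root)
Step 5 (down 2): focus=C path=2 depth=1 children=[] left=['I', 'A'] right=[] parent=X
Step 6 (left): focus=A path=1 depth=1 children=['T', 'W', 'F'] left=['I'] right=['C'] parent=X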